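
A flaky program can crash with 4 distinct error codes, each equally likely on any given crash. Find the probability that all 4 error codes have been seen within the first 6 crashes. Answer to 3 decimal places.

0.381

By inclusion–exclusion over which error codes are missing,
P(all seen) = Σ_{j=0}^{4} (-1)^j C(4,j)((4-j)/4)^6
= 1.0000 - 0.7119 + 0.0938 - 0.0010 + 0.0000
= 0.3809.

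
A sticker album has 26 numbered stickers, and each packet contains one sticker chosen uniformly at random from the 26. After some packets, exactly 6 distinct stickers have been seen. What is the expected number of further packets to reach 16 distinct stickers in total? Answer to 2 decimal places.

With k distinct stickers already seen, the next new one takes an expected 26/(26-k) packets.
Sum over k = 6,...,15: E = 26/20 + 26/19 + 26/18 + ... + 26/12 + 26/11 = 17.388.

17.39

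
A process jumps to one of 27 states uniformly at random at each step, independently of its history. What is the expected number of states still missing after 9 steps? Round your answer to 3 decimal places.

19.224

For each state, P(unseen after 9) = (26/27)^9 = 0.7120.
By linearity of expectation, E[unseen] = 27·(26/27)^9 = 19.2243.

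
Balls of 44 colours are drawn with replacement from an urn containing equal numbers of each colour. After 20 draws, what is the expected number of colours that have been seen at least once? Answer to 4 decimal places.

For each colour, P(seen in 20 draws) = 1 - (43/44)^20 = 0.36858.
By linearity of expectation, E[distinct seen] = 44·(1 - (43/44)^20) = 16.21770.

16.2177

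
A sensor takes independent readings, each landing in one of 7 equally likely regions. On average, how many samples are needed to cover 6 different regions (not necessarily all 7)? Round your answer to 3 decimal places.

With k distinct regions already seen, the next new one arrives after an expected 7/(7-k) samples.
Sum over k = 0,...,5: E = 7/7 + 7/6 + 7/5 + 7/4 + 7/3 + 7/2 = 11.1500.

11.150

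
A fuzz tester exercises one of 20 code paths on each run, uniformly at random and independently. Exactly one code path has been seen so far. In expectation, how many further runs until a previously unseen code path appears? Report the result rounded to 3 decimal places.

Each run yields a new code path with probability (20-1)/20 = 19/20, so the wait is geometric with mean 20/19.
E = 20/19 = 1.0526.

1.053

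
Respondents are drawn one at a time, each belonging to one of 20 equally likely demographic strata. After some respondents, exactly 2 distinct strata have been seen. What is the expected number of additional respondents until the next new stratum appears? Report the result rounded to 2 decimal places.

Each respondent yields a new stratum with probability (20-2)/20 = 18/20, so the wait is geometric with mean 20/18.
E = 20/18 = 1.111.

1.11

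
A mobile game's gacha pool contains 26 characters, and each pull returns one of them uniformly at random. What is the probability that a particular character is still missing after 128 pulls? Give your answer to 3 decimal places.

0.007

Each pull misses the fixed character with probability (26-1)/26 = 25/26, independently.
P(still missing after 128) = (25/26)^128 = 0.0066.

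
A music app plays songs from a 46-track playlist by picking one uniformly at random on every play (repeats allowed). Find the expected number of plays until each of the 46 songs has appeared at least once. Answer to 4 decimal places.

203.1676

Split into phases: going from k distinct to k+1 distinct takes on average 46/(46-k) plays.
E[T] = 46/46 + 46/45 + 46/44 + ... + 46/2 + 46/1 = 46·H_{46}.
H_{46} = 4.41669, so E[T] = 203.16761.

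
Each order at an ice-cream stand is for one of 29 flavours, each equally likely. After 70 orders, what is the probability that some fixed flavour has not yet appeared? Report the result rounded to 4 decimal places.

0.0857

Each order misses the fixed flavour with probability (29-1)/29 = 28/29, independently.
P(still missing after 70) = (28/29)^70 = 0.08574.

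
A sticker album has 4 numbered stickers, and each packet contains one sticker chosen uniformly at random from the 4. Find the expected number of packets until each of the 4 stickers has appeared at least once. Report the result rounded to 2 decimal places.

8.33

Split into phases: going from k distinct to k+1 distinct takes on average 4/(4-k) packets.
E[T] = 4/4 + 4/3 + 4/2 + 4/1 = 4·H_{4}.
H_{4} = 2.083, so E[T] = 8.333.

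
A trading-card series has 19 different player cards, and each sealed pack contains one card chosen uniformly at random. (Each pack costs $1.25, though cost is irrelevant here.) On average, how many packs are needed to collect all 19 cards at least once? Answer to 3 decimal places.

The wait to go from k to k+1 distinct cards is geometric with mean 19/(19-k).
E[T] = 19/19 + 19/18 + 19/17 + ... + 19/2 + 19/1 = 19·H_{19}.
H_{19} = 3.5477, so E[T] = 67.4071.

67.407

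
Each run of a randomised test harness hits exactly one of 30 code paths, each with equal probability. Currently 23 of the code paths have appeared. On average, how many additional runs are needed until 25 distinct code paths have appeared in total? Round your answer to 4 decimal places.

9.2857

The wait to go from k to k+1 distinct code paths is geometric with mean 30/(30-k).
Sum over k = 23,...,24: E = 30/7 + 30/6 = 9.28571.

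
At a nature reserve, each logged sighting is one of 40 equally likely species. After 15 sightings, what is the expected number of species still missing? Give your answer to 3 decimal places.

For each species, P(unseen after 15) = (39/40)^15 = 0.6840.
By linearity of expectation, E[unseen] = 40·(39/40)^15 = 27.3608.

27.361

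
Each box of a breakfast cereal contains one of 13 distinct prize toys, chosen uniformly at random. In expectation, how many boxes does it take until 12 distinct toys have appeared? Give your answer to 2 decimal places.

28.34

Going from k to k+1 distinct takes a geometric number of boxes with mean 13/(13-k).
Sum over k = 0,...,11: E = 13/13 + 13/12 + 13/11 + ... + 13/3 + 13/2 = 28.342.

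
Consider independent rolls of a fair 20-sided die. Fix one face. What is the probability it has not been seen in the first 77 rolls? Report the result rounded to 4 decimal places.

0.0193

Each roll misses the fixed face with probability (20-1)/20 = 19/20, independently.
P(still missing after 77) = (19/20)^77 = 0.01926.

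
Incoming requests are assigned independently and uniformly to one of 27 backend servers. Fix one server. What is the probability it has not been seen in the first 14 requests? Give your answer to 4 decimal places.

On each request the fixed server fails to appear with probability 26/27.
P(still missing after 14) = (26/27)^14 = 0.58957.

0.5896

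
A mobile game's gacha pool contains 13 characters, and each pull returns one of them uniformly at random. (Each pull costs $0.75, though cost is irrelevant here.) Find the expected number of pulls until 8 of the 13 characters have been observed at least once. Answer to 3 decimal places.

11.658

Going from k to k+1 distinct takes a geometric number of pulls with mean 13/(13-k).
Sum over k = 0,...,7: E = 13/13 + 13/12 + 13/11 + ... + 13/7 + 13/6 = 11.6584.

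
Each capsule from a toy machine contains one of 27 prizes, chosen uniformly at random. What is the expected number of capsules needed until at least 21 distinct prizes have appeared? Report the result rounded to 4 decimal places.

With k distinct prizes already seen, the next new one arrives after an expected 27/(27-k) capsules.
Sum over k = 0,...,20: E = 27/27 + 27/26 + 27/25 + ... + 27/8 + 27/7 = 38.91933.

38.9193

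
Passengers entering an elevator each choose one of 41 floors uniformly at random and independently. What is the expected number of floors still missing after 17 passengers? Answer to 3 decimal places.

26.945

For each floor, P(unseen after 17) = (40/41)^17 = 0.6572.
By linearity of expectation, E[unseen] = 41·(40/41)^17 = 26.9450.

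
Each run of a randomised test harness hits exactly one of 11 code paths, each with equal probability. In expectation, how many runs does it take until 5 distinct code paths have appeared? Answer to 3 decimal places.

6.269

Going from k to k+1 distinct takes a geometric number of runs with mean 11/(11-k).
Sum over k = 0,...,4: E = 11/11 + 11/10 + 11/9 + 11/8 + 11/7 = 6.2687.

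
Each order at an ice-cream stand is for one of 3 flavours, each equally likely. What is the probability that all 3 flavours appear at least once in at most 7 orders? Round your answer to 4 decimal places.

Let A_i be the event that flavour i is missing after 7 orders. By inclusion–exclusion on the A_i,
P(all seen) = Σ_{j=0}^{3} (-1)^j C(3,j)((3-j)/3)^7
= 1.00000 - 0.17558 + 0.00137 - 0.00000
= 0.82579.

0.8258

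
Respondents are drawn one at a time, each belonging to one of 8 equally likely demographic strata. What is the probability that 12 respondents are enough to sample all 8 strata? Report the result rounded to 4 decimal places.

Let A_i be the event that stratum i is missing after 12 respondents. By inclusion–exclusion on the A_i,
P(all seen) = Σ_{j=0}^{8} (-1)^j C(8,j)((8-j)/8)^12
= 1.00000 - 1.61134 + 0.88694 - 0.19895 + 0.01709 - 0.00043 + 0.00000 - 0.00000 + 0.00000
= 0.09331.

0.0933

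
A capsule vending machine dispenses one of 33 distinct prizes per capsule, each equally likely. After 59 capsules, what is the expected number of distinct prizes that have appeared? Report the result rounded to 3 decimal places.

For each prize, P(seen in 59 capsules) = 1 - (32/33)^59 = 0.8372.
By linearity of expectation, E[distinct seen] = 33·(1 - (32/33)^59) = 27.6292.

27.629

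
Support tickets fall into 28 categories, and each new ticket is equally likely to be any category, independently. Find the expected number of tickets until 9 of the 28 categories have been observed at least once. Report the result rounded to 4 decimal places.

10.6241

Going from k to k+1 distinct takes a geometric number of tickets with mean 28/(28-k).
Sum over k = 0,...,8: E = 28/28 + 28/27 + 28/26 + ... + 28/21 + 28/20 = 10.62408.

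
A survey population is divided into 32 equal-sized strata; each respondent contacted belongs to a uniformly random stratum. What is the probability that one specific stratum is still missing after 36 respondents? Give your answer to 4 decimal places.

Each respondent misses the fixed stratum with probability (32-1)/32 = 31/32, independently.
P(still missing after 36) = (31/32)^36 = 0.31888.

0.3189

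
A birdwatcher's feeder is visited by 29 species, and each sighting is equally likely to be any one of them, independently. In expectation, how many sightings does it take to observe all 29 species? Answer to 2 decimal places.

114.89

Split into phases: going from k distinct to k+1 distinct takes on average 29/(29-k) sightings.
E[T] = 29/29 + 29/28 + 29/27 + ... + 29/2 + 29/1 = 29·H_{29}.
H_{29} = 3.962, so E[T] = 114.888.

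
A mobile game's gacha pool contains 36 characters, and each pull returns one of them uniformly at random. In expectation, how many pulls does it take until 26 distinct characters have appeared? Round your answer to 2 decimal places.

44.84

Going from k to k+1 distinct takes a geometric number of pulls with mean 36/(36-k).
Sum over k = 0,...,25: E = 36/36 + 36/35 + 36/34 + ... + 36/12 + 36/11 = 44.841.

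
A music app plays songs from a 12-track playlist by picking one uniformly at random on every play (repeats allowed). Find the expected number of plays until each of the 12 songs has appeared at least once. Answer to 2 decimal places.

After k distinct songs have appeared, the next play gives a new one with probability (12-k)/12, so the expected wait for the (k+1)-th is 12/(12-k).
E[T] = 12/12 + 12/11 + 12/10 + ... + 12/2 + 12/1 = 12·H_{12}.
H_{12} = 3.103, so E[T] = 37.239.

37.24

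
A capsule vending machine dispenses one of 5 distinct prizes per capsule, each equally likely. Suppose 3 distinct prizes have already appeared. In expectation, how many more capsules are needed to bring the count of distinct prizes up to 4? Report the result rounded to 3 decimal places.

2.500

From k distinct to k+1 distinct takes on average 5/(5-k) capsules.
Only the k = 3 term is needed: E = 5/2 = 2.5000.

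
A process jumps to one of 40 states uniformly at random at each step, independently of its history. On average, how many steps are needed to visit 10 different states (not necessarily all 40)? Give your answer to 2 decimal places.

11.34

Going from k to k+1 distinct takes a geometric number of steps with mean 40/(40-k).
Sum over k = 0,...,9: E = 40/40 + 40/39 + 40/38 + ... + 40/32 + 40/31 = 11.342.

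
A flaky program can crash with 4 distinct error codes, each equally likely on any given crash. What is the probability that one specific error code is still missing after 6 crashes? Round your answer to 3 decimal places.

0.178

Each crash misses the fixed error code with probability (4-1)/4 = 3/4, independently.
P(still missing after 6) = (3/4)^6 = 0.1780.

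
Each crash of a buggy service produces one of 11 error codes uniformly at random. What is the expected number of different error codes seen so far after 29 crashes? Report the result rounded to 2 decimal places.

10.31

For each error code, P(seen in 29 crashes) = 1 - (10/11)^29 = 0.937.
By linearity of expectation, E[distinct seen] = 11·(1 - (10/11)^29) = 10.307.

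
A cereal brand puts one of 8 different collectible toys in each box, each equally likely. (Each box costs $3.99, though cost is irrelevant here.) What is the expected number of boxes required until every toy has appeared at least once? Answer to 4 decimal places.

The wait to go from k to k+1 distinct toys is geometric with mean 8/(8-k).
E[T] = 8/8 + 8/7 + 8/6 + ... + 8/2 + 8/1 = 8·H_{8}.
H_{8} = 2.71786, so E[T] = 21.74286.

21.7429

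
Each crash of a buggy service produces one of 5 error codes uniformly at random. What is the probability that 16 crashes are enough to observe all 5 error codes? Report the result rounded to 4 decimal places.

0.8621

Let A_i be the event that error code i is missing after 16 crashes. By inclusion–exclusion on the A_i,
P(all seen) = Σ_{j=0}^{5} (-1)^j C(5,j)((5-j)/5)^16
= 1.00000 - 0.14074 + 0.00282 - 0.00000 + 0.00000 - 0.00000
= 0.86208.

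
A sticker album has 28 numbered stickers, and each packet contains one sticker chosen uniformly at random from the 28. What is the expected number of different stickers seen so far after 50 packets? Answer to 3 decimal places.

For each sticker, P(seen in 50 packets) = 1 - (27/28)^50 = 0.8377.
By linearity of expectation, E[distinct seen] = 28·(1 - (27/28)^50) = 23.4559.

23.456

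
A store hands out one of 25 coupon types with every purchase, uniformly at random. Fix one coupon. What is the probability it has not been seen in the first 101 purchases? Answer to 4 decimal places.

0.0162

On each purchase the fixed coupon fails to appear with probability 24/25.
P(still missing after 101) = (24/25)^101 = 0.01620.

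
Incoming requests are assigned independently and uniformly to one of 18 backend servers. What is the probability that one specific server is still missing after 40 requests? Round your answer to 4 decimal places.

Each request misses the fixed server with probability (18-1)/18 = 17/18, independently.
P(still missing after 40) = (17/18)^40 = 0.10164.

0.1016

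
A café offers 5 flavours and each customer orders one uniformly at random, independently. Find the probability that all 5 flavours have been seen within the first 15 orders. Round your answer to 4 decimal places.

Let A_i be the event that flavour i is missing after 15 orders. By inclusion–exclusion on the A_i,
P(all seen) = Σ_{j=0}^{5} (-1)^j C(5,j)((5-j)/5)^15
= 1.00000 - 0.17592 + 0.00470 - 0.00001 + 0.00000 - 0.00000
= 0.82877.

0.8288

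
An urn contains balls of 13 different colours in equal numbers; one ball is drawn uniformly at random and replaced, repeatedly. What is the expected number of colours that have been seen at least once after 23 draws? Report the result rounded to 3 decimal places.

10.937

For each colour, P(seen in 23 draws) = 1 - (12/13)^23 = 0.8413.
By linearity of expectation, E[distinct seen] = 13·(1 - (12/13)^23) = 10.9374.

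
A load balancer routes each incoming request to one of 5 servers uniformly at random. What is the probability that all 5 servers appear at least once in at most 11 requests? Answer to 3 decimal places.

0.606

By inclusion–exclusion over which servers are missing,
P(all seen) = Σ_{j=0}^{5} (-1)^j C(5,j)((5-j)/5)^11
= 1.0000 - 0.4295 + 0.0363 - 0.0004 + 0.0000 - 0.0000
= 0.6064.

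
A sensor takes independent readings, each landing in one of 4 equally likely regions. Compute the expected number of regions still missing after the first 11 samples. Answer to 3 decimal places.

0.169

For each region, P(unseen after 11) = (3/4)^11 = 0.0422.
By linearity of expectation, E[unseen] = 4·(3/4)^11 = 0.1689.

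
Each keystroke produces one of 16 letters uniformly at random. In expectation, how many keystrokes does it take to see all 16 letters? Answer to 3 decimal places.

The wait to go from k to k+1 distinct letters is geometric with mean 16/(16-k).
E[T] = 16/16 + 16/15 + 16/14 + ... + 16/2 + 16/1 = 16·H_{16}.
H_{16} = 3.3807, so E[T] = 54.0917.

54.092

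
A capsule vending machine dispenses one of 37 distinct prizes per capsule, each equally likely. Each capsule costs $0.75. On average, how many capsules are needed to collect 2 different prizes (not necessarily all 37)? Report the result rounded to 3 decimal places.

2.028

With k distinct prizes already seen, the next new one arrives after an expected 37/(37-k) capsules.
Sum over k = 0,...,1: E = 37/37 + 37/36 = 2.0278.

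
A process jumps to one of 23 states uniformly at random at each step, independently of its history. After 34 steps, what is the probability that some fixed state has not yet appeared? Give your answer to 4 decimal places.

0.2206

On each step the fixed state fails to appear with probability 22/23.
P(still missing after 34) = (22/23)^34 = 0.22061.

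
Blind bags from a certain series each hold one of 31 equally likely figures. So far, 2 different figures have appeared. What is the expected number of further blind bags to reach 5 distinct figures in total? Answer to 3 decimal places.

3.324

With k distinct figures already seen, the next new one takes an expected 31/(31-k) blind bags.
Sum over k = 2,...,4: E = 31/29 + 31/28 + 31/27 = 3.3243.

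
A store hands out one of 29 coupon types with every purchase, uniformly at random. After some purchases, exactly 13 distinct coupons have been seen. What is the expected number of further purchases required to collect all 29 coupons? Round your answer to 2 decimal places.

The wait to go from k to k+1 distinct coupons is geometric with mean 29/(29-k).
Sum over k = 13,...,28: E = 29/16 + 29/15 + 29/14 + ... + 29/2 + 29/1 = 98.041.

98.04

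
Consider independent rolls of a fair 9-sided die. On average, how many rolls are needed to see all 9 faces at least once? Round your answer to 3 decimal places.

The wait to go from k to k+1 distinct faces is geometric with mean 9/(9-k).
E[T] = 9/9 + 9/8 + 9/7 + ... + 9/2 + 9/1 = 9·H_{9}.
H_{9} = 2.8290, so E[T] = 25.4607.

25.461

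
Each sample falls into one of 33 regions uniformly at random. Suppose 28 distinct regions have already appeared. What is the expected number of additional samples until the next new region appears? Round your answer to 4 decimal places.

6.6000

The number of samples until the next new region is geometric with success probability 5/33, so its mean is 33/5.
E = 33/5 = 6.60000.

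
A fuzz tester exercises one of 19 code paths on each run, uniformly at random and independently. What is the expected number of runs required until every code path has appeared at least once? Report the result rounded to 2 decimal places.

After k distinct code paths have appeared, the next run gives a new one with probability (19-k)/19, so the expected wait for the (k+1)-th is 19/(19-k).
E[T] = 19/19 + 19/18 + 19/17 + ... + 19/2 + 19/1 = 19·H_{19}.
H_{19} = 3.548, so E[T] = 67.407.

67.41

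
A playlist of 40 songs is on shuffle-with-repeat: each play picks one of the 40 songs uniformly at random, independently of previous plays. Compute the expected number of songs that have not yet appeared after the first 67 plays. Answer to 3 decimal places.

For each song, P(unseen after 67) = (39/40)^67 = 0.1834.
By linearity of expectation, E[unseen] = 40·(39/40)^67 = 7.3345.

7.334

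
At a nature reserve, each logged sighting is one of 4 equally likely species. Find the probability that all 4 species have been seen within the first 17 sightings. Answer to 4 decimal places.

By inclusion–exclusion over which species are missing,
P(all seen) = Σ_{j=0}^{4} (-1)^j C(4,j)((4-j)/4)^17
= 1.00000 - 0.03007 + 0.00005 - 0.00000 + 0.00000
= 0.96998.

0.9700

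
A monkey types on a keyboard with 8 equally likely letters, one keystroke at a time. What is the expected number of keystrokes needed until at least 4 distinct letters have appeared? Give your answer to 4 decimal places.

5.0762

With k distinct letters already seen, the next new one arrives after an expected 8/(8-k) keystrokes.
Sum over k = 0,...,3: E = 8/8 + 8/7 + 8/6 + 8/5 = 5.07619.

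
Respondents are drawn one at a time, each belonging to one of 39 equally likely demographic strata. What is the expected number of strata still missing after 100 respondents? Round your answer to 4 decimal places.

2.9038

For each stratum, P(unseen after 100) = (38/39)^100 = 0.07446.
By linearity of expectation, E[unseen] = 39·(38/39)^100 = 2.90378.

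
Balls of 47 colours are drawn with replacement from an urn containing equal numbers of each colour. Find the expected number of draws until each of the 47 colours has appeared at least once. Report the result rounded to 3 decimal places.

Split into phases: going from k distinct to k+1 distinct takes on average 47/(47-k) draws.
E[T] = 47/47 + 47/46 + 47/45 + ... + 47/2 + 47/1 = 47·H_{47}.
H_{47} = 4.4380, so E[T] = 208.5843.

208.584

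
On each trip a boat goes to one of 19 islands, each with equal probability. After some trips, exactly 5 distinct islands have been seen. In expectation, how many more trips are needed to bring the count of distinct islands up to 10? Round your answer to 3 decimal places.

8.029

With k distinct islands already seen, the next new one takes an expected 19/(19-k) trips.
Sum over k = 5,...,9: E = 19/14 + 19/13 + 19/12 + 19/11 + 19/10 = 8.0293.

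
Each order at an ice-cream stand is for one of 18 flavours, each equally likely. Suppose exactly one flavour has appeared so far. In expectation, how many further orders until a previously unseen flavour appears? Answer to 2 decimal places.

Each order yields a new flavour with probability (18-1)/18 = 17/18, so the wait is geometric with mean 18/17.
E = 18/17 = 1.059.

1.06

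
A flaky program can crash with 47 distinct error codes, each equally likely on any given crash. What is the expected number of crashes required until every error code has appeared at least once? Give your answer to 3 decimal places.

208.584

Split into phases: going from k distinct to k+1 distinct takes on average 47/(47-k) crashes.
E[T] = 47/47 + 47/46 + 47/45 + ... + 47/2 + 47/1 = 47·H_{47}.
H_{47} = 4.4380, so E[T] = 208.5843.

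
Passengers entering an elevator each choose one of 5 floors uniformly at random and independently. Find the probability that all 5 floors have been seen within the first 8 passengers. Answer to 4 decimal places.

By inclusion–exclusion over which floors are missing,
P(all seen) = Σ_{j=0}^{5} (-1)^j C(5,j)((5-j)/5)^8
= 1.00000 - 0.83886 + 0.16796 - 0.00655 + 0.00001 - 0.00000
= 0.32256.

0.3226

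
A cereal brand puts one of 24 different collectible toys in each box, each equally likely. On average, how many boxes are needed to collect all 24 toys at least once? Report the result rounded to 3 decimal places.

Split into phases: going from k distinct to k+1 distinct takes on average 24/(24-k) boxes.
E[T] = 24/24 + 24/23 + 24/22 + ... + 24/2 + 24/1 = 24·H_{24}.
H_{24} = 3.7760, so E[T] = 90.6230.

90.623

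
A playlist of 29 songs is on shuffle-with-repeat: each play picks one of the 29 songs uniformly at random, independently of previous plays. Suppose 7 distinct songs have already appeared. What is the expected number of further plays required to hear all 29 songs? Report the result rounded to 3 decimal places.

The wait to go from k to k+1 distinct songs is geometric with mean 29/(29-k).
Sum over k = 7,...,28: E = 29/22 + 29/21 + 29/20 + ... + 29/2 + 29/1 = 107.0336.

107.034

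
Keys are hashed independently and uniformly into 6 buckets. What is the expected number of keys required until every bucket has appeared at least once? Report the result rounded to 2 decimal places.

14.70

The wait to go from k to k+1 distinct buckets is geometric with mean 6/(6-k).
E[T] = 6/6 + 6/5 + 6/4 + 6/3 + 6/2 + 6/1 = 6·H_{6}.
H_{6} = 2.450, so E[T] = 14.700.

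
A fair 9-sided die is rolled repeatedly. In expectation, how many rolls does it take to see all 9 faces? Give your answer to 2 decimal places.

25.46

The wait to go from k to k+1 distinct faces is geometric with mean 9/(9-k).
E[T] = 9/9 + 9/8 + 9/7 + ... + 9/2 + 9/1 = 9·H_{9}.
H_{9} = 2.829, so E[T] = 25.461.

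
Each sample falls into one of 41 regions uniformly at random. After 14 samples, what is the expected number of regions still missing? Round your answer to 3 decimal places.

For each region, P(unseen after 14) = (40/41)^14 = 0.7077.
By linearity of expectation, E[unseen] = 41·(40/41)^14 = 29.0168.

29.017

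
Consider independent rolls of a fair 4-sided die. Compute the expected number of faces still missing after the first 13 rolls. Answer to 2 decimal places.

For each face, P(unseen after 13) = (3/4)^13 = 0.024.
By linearity of expectation, E[unseen] = 4·(3/4)^13 = 0.095.

0.10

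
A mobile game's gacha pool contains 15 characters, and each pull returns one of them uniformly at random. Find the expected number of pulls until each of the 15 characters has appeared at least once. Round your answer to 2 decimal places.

49.77

Split into phases: going from k distinct to k+1 distinct takes on average 15/(15-k) pulls.
E[T] = 15/15 + 15/14 + 15/13 + ... + 15/2 + 15/1 = 15·H_{15}.
H_{15} = 3.318, so E[T] = 49.773.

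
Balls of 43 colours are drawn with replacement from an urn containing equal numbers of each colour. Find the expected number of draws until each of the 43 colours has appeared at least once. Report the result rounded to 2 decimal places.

The wait to go from k to k+1 distinct colours is geometric with mean 43/(43-k).
E[T] = 43/43 + 43/42 + 43/41 + ... + 43/2 + 43/1 = 43·H_{43}.
H_{43} = 4.350, so E[T] = 187.050.

187.05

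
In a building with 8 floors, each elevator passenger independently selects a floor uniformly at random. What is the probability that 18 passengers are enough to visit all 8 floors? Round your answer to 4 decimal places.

Let A_i be the event that floor i is missing after 18 passengers. By inclusion–exclusion on the A_i,
P(all seen) = Σ_{j=0}^{8} (-1)^j C(8,j)((8-j)/8)^18
= 1.00000 - 0.72316 + 0.15786 - 0.01186 + 0.00027 - 0.00000 + 0.00000 - 0.00000 + 0.00000
= 0.42310.

0.4231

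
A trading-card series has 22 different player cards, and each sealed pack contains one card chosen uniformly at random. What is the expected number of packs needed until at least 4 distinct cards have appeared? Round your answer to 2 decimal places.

4.31

With k distinct cards already seen, the next new one arrives after an expected 22/(22-k) packs.
Sum over k = 0,...,3: E = 22/22 + 22/21 + 22/20 + 22/19 = 4.306.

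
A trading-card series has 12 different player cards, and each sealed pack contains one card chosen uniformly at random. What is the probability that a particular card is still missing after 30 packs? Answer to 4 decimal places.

Each pack misses the fixed card with probability (12-1)/12 = 11/12, independently.
P(still missing after 30) = (11/12)^30 = 0.07351.

0.0735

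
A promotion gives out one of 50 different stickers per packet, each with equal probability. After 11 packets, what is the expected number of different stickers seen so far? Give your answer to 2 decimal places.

9.96

For each sticker, P(seen in 11 packets) = 1 - (49/50)^11 = 0.199.
By linearity of expectation, E[distinct seen] = 50·(1 - (49/50)^11) = 9.963.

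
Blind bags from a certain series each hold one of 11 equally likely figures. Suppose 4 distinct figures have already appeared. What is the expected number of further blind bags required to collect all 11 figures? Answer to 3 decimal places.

28.521

The wait to go from k to k+1 distinct figures is geometric with mean 11/(11-k).
Sum over k = 4,...,10: E = 11/7 + 11/6 + 11/5 + ... + 11/2 + 11/1 = 28.5214.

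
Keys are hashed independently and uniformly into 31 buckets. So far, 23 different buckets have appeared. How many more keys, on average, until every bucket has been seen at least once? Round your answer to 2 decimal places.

84.25

From k distinct to k+1 distinct takes on average 31/(31-k) keys.
Sum over k = 23,...,30: E = 31/8 + 31/7 + 31/6 + ... + 31/2 + 31/1 = 84.254.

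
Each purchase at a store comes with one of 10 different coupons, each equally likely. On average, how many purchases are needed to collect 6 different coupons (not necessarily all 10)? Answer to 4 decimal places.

8.4563

With k distinct coupons already seen, the next new one arrives after an expected 10/(10-k) purchases.
Sum over k = 0,...,5: E = 10/10 + 10/9 + 10/8 + 10/7 + 10/6 + 10/5 = 8.45635.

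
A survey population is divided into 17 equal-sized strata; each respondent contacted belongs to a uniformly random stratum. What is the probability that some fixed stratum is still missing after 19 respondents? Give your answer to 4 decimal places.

On each respondent the fixed stratum fails to appear with probability 16/17.
P(still missing after 19) = (16/17)^19 = 0.31605.

0.3160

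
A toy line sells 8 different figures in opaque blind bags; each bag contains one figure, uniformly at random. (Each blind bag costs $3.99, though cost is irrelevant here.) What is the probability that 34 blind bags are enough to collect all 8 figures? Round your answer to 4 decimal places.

By inclusion–exclusion over which figures are missing,
P(all seen) = Σ_{j=0}^{8} (-1)^j C(8,j)((8-j)/8)^34
= 1.00000 - 0.08538 + 0.00158 - 0.00001 + 0.00000 - 0.00000 + 0.00000 - 0.00000 + 0.00000
= 0.91619.

0.9162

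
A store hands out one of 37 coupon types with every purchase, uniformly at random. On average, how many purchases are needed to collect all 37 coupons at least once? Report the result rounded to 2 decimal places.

155.46

The wait to go from k to k+1 distinct coupons is geometric with mean 37/(37-k).
E[T] = 37/37 + 37/36 + 37/35 + ... + 37/2 + 37/1 = 37·H_{37}.
H_{37} = 4.202, so E[T] = 155.459.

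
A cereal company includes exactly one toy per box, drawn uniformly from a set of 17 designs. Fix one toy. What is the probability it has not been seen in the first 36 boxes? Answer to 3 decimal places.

0.113

On each box the fixed toy fails to appear with probability 16/17.
P(still missing after 36) = (16/17)^36 = 0.1128.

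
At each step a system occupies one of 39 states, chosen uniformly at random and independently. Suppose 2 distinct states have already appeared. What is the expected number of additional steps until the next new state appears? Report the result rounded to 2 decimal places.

1.05

The number of steps until the next new state is geometric with success probability 37/39, so its mean is 39/37.
E = 39/37 = 1.054.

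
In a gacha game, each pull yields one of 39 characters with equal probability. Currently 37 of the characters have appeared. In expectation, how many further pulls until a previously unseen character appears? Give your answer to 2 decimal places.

19.50

The number of pulls until the next new character is geometric with success probability 2/39, so its mean is 39/2.
E = 39/2 = 19.500.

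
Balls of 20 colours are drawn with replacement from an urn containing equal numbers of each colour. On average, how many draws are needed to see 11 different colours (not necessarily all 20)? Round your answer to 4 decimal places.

Going from k to k+1 distinct takes a geometric number of draws with mean 20/(20-k).
Sum over k = 0,...,10: E = 20/20 + 20/19 + 20/18 + ... + 20/11 + 20/10 = 15.37543.

15.3754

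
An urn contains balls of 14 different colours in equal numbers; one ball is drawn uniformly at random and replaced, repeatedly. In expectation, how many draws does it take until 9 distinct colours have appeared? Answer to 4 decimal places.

13.5552

With k distinct colours already seen, the next new one arrives after an expected 14/(14-k) draws.
Sum over k = 0,...,8: E = 14/14 + 14/13 + 14/12 + ... + 14/7 + 14/6 = 13.55521.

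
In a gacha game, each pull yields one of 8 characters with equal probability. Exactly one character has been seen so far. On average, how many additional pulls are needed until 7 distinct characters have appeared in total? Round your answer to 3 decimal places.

From k distinct to k+1 distinct takes on average 8/(8-k) pulls.
Sum over k = 1,...,6: E = 8/7 + 8/6 + 8/5 + 8/4 + 8/3 + 8/2 = 12.7429.

12.743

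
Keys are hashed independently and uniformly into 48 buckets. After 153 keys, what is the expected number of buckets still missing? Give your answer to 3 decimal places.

1.916

For each bucket, P(unseen after 153) = (47/48)^153 = 0.0399.
By linearity of expectation, E[unseen] = 48·(47/48)^153 = 1.9156.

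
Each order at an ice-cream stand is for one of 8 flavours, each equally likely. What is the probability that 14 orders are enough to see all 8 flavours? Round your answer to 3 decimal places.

0.192

Let A_i be the event that flavour i is missing after 14 orders. By inclusion–exclusion on the A_i,
P(all seen) = Σ_{j=0}^{8} (-1)^j C(8,j)((8-j)/8)^14
= 1.0000 - 1.2337 + 0.4989 - 0.0777 + 0.0043 - 0.0001 + 0.0000 - 0.0000 + 0.0000
= 0.1917.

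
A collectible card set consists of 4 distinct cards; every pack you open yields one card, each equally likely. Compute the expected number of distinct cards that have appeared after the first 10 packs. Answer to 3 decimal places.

For each card, P(seen in 10 packs) = 1 - (3/4)^10 = 0.9437.
By linearity of expectation, E[distinct seen] = 4·(1 - (3/4)^10) = 3.7747.

3.775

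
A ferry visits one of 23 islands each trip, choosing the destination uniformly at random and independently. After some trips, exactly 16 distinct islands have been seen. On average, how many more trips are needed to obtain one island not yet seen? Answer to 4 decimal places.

The number of trips until the next new island is geometric with success probability 7/23, so its mean is 23/7.
E = 23/7 = 3.28571.

3.2857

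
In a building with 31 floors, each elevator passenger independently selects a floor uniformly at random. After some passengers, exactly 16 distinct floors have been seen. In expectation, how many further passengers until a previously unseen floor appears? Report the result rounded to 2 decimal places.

Each passenger yields a new floor with probability (31-16)/31 = 15/31, so the wait is geometric with mean 31/15.
E = 31/15 = 2.067.

2.07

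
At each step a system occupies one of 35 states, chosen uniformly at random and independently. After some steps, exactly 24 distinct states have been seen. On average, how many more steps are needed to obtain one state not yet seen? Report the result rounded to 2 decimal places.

3.18

The number of steps until the next new state is geometric with success probability 11/35, so its mean is 35/11.
E = 35/11 = 3.182.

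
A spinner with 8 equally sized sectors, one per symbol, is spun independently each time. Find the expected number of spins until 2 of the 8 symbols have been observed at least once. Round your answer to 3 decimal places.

2.143

With k distinct symbols already seen, the next new one arrives after an expected 8/(8-k) spins.
Sum over k = 0,...,1: E = 8/8 + 8/7 = 2.1429.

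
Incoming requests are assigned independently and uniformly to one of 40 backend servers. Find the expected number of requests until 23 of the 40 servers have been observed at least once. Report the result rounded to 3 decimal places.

Going from k to k+1 distinct takes a geometric number of requests with mean 40/(40-k).
Sum over k = 0,...,22: E = 40/40 + 40/39 + 40/38 + ... + 40/19 + 40/18 = 33.5596.

33.560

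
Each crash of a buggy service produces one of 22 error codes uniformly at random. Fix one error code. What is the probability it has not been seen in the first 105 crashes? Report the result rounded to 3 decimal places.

Each crash misses the fixed error code with probability (22-1)/22 = 21/22, independently.
P(still missing after 105) = (21/22)^105 = 0.0076.

0.008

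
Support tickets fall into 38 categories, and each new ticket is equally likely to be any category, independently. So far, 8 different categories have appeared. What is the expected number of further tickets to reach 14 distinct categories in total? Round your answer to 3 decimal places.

8.323

With k distinct categories already seen, the next new one takes an expected 38/(38-k) tickets.
Sum over k = 8,...,13: E = 38/30 + 38/29 + 38/28 + 38/27 + 38/26 + 38/25 = 8.3231.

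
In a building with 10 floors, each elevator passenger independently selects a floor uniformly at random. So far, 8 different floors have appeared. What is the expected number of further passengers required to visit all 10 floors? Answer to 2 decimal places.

With k distinct floors already seen, the next new one takes an expected 10/(10-k) passengers.
Sum over k = 8,...,9: E = 10/2 + 10/1 = 15.000.

15.00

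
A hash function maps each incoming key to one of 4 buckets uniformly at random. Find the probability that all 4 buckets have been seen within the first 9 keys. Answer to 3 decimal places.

By inclusion–exclusion over which buckets are missing,
P(all seen) = Σ_{j=0}^{4} (-1)^j C(4,j)((4-j)/4)^9
= 1.0000 - 0.3003 + 0.0117 - 0.0000 + 0.0000
= 0.7114.

0.711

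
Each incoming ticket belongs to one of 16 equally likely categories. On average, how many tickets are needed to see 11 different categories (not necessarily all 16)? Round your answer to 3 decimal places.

With k distinct categories already seen, the next new one arrives after an expected 16/(16-k) tickets.
Sum over k = 0,...,10: E = 16/16 + 16/15 + 16/14 + ... + 16/7 + 16/6 = 17.5583.

17.558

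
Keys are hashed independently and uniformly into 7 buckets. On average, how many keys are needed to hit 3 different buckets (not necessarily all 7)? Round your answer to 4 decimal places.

With k distinct buckets already seen, the next new one arrives after an expected 7/(7-k) keys.
Sum over k = 0,...,2: E = 7/7 + 7/6 + 7/5 = 3.56667.

3.5667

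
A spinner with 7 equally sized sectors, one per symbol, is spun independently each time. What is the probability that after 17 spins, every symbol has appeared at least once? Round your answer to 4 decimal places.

0.5570

Let A_i be the event that symbol i is missing after 17 spins. By inclusion–exclusion on the A_i,
P(all seen) = Σ_{j=0}^{7} (-1)^j C(7,j)((7-j)/7)^17
= 1.00000 - 0.50933 + 0.06887 - 0.00258 + 0.00002 - 0.00000 + 0.00000 - 0.00000
= 0.55697.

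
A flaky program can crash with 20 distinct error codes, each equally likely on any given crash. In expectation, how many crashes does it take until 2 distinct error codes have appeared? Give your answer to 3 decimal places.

2.053

With k distinct error codes already seen, the next new one arrives after an expected 20/(20-k) crashes.
Sum over k = 0,...,1: E = 20/20 + 20/19 = 2.0526.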